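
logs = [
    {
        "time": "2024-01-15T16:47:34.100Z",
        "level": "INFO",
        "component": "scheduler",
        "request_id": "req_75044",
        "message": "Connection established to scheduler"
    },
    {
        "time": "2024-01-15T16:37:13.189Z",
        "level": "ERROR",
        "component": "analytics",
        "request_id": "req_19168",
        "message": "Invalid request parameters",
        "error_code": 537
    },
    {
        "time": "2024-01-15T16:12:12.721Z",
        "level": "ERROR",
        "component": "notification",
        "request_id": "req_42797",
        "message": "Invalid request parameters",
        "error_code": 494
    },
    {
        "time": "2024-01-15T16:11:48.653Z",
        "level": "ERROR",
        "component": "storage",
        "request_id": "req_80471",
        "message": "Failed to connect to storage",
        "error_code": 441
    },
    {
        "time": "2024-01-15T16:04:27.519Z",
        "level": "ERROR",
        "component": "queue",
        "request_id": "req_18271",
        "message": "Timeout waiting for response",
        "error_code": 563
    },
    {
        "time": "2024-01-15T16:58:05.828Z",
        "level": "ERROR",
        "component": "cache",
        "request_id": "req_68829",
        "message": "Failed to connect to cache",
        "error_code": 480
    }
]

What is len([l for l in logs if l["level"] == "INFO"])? 1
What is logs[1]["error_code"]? 537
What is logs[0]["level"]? "INFO"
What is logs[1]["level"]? "ERROR"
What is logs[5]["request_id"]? "req_68829"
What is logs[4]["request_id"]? "req_18271"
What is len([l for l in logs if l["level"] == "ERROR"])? 5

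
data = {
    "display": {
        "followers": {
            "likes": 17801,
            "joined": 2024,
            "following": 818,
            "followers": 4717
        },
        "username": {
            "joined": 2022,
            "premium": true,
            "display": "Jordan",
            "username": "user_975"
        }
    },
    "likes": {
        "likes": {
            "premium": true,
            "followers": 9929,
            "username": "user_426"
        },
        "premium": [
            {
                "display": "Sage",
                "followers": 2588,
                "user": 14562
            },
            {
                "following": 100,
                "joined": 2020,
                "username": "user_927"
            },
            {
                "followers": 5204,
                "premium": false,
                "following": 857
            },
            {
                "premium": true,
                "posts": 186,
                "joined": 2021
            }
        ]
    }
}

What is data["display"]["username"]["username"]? "user_975"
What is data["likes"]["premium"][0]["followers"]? 2588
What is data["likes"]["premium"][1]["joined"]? 2020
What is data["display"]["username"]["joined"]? 2022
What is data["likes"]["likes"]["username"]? "user_426"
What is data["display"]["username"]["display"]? "Jordan"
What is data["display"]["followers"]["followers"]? 4717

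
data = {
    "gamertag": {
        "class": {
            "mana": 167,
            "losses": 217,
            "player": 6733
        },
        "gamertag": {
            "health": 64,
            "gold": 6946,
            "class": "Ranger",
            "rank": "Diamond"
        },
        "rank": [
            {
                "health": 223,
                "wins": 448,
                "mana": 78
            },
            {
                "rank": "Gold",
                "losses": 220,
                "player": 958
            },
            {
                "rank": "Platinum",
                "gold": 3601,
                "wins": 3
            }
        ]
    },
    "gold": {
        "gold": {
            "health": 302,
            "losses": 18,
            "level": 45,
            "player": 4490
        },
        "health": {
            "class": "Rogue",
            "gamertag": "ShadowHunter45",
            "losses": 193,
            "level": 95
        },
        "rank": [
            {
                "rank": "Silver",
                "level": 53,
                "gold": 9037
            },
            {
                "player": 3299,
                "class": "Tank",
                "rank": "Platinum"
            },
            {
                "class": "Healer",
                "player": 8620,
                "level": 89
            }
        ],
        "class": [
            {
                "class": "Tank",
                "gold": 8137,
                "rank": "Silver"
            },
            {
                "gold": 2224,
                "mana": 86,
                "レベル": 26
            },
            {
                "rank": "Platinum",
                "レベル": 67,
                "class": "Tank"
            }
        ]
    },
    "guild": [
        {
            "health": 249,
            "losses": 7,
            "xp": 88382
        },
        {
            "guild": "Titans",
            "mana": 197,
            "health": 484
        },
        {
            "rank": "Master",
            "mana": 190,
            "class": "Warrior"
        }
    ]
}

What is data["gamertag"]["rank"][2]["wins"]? 3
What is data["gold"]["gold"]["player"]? 4490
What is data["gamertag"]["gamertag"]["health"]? 64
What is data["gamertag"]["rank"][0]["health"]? 223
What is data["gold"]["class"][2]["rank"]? "Platinum"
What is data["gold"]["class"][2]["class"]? "Tank"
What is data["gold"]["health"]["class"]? "Rogue"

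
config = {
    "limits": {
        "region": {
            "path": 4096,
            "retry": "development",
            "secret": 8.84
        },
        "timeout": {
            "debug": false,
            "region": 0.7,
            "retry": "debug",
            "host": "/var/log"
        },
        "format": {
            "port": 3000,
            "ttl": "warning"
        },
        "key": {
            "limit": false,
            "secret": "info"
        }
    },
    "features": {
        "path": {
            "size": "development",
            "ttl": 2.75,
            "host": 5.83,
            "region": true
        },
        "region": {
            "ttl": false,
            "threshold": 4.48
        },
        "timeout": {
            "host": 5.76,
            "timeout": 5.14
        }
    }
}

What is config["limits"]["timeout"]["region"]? 0.7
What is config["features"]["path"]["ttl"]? 2.75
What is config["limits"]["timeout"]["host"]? "/var/log"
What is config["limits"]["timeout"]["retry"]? "debug"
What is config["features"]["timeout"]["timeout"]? 5.14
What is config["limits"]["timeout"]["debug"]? False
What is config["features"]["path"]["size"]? "development"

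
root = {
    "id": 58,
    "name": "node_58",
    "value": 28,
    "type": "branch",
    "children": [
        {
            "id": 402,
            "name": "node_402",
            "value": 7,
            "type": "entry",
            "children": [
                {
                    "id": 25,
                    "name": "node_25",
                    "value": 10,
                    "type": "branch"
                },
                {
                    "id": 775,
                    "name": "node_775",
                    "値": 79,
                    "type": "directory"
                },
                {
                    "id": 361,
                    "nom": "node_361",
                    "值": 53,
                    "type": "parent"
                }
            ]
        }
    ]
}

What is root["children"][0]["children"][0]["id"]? 25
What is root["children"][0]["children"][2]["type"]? "parent"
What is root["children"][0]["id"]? 402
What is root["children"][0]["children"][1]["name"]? "node_775"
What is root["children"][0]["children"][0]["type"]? "branch"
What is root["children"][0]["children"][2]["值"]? 53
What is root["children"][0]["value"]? 7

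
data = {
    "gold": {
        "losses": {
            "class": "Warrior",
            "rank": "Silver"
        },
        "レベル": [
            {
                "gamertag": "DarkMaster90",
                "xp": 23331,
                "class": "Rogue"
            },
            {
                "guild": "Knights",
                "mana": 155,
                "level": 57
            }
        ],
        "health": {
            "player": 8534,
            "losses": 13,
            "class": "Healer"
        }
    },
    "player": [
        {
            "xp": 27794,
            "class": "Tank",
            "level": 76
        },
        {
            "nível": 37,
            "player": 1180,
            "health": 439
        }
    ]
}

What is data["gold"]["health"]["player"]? 8534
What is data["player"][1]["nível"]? 37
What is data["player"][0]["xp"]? 27794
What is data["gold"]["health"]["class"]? "Healer"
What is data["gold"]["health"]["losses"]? 13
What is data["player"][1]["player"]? 1180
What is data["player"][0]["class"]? "Tank"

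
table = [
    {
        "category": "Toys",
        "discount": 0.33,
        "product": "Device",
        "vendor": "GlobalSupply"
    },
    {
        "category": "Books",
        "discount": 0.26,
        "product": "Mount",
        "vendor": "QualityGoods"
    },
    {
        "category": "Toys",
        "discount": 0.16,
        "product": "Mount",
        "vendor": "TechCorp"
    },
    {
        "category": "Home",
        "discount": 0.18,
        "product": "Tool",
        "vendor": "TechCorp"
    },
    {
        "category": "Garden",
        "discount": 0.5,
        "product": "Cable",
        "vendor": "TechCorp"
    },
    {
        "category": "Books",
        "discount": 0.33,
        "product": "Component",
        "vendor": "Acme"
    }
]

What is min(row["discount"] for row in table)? 0.16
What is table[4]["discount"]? 0.5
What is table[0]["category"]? "Toys"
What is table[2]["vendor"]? "TechCorp"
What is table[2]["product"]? "Mount"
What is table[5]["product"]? "Component"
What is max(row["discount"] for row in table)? 0.5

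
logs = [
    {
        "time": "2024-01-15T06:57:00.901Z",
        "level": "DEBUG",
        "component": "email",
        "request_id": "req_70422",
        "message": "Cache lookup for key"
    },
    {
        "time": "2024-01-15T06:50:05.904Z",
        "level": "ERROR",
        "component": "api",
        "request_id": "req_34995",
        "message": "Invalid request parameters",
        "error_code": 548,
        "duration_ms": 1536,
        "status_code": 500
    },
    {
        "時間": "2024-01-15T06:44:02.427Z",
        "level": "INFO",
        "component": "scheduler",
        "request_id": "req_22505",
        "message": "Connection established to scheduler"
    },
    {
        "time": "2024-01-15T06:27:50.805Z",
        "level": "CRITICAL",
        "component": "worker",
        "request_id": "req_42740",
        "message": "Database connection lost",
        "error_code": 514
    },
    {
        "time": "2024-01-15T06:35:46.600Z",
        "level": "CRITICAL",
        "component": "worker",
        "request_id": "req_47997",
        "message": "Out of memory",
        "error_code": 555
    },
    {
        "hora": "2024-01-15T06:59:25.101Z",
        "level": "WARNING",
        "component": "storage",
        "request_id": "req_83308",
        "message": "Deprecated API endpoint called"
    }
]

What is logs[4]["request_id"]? "req_47997"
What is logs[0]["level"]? "DEBUG"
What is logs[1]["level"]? "ERROR"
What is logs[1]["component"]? "api"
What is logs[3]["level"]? "CRITICAL"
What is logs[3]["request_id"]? "req_42740"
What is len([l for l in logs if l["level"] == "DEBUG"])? 1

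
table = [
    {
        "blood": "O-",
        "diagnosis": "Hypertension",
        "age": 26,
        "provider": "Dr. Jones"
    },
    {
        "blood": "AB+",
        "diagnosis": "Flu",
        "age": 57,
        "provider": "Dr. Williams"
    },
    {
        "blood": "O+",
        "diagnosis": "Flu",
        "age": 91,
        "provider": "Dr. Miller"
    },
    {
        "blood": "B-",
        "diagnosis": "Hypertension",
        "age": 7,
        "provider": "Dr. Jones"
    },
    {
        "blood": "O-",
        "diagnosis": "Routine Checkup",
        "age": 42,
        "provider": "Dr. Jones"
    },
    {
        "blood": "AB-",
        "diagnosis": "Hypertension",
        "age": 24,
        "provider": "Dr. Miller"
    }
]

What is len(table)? 6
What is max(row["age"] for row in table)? 91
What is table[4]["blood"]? "O-"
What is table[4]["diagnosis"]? "Routine Checkup"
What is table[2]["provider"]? "Dr. Miller"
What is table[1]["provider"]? "Dr. Williams"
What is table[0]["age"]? 26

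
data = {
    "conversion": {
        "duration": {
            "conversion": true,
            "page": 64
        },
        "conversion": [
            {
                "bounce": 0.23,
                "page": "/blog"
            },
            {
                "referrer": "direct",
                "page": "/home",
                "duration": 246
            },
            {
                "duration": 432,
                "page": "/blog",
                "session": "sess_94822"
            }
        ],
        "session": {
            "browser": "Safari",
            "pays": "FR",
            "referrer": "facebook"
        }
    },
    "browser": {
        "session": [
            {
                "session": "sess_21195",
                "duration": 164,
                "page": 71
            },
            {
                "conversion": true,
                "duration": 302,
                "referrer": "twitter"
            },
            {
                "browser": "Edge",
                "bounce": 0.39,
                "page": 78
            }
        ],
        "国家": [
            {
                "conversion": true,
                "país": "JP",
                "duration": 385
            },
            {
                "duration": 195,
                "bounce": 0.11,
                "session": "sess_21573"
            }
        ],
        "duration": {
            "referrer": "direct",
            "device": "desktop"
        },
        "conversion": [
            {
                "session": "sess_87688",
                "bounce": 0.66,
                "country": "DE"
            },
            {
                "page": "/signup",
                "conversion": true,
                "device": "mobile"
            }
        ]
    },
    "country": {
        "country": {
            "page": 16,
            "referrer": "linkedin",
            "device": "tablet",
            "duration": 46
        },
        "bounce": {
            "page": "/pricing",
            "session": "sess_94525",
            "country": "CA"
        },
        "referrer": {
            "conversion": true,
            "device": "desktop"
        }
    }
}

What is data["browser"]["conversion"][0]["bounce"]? 0.66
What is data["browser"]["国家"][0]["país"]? "JP"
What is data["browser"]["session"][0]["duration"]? 164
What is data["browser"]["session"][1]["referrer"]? "twitter"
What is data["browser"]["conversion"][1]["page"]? "/signup"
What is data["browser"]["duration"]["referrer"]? "direct"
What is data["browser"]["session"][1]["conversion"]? True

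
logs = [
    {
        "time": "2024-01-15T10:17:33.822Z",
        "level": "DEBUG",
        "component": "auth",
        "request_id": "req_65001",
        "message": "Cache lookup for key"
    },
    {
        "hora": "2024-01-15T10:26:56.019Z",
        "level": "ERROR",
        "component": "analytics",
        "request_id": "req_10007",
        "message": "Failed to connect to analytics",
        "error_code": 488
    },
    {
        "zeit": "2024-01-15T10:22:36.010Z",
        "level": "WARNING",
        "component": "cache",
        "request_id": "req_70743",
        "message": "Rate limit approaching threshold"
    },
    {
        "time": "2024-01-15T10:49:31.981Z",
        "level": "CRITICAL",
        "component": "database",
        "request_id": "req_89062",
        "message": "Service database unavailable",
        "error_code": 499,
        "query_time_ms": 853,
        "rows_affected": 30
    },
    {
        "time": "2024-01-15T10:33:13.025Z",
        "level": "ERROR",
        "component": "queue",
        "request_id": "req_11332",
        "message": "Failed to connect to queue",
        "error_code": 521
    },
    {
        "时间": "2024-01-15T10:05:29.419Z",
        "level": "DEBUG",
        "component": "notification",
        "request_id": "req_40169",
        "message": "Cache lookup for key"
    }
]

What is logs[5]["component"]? "notification"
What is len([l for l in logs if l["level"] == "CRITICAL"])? 1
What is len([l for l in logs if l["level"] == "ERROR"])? 2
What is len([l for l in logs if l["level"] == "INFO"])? 0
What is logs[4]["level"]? "ERROR"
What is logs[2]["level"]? "WARNING"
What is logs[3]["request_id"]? "req_89062"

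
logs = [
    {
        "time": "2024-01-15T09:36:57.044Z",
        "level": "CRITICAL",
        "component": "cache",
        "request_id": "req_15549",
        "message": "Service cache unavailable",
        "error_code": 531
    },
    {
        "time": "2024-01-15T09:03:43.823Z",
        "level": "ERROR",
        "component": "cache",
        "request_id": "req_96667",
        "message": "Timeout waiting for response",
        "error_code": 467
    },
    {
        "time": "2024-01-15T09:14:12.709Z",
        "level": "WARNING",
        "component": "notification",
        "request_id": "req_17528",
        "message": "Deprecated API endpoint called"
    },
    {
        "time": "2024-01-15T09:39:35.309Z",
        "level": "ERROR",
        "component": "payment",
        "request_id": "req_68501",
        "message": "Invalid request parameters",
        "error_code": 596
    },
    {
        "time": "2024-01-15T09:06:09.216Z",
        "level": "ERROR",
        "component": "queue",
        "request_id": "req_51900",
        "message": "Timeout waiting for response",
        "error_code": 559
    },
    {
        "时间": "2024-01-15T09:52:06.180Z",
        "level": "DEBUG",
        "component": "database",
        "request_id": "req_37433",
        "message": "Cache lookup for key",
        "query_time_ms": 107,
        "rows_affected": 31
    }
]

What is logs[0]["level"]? "CRITICAL"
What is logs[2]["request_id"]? "req_17528"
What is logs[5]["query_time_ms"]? 107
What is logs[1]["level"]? "ERROR"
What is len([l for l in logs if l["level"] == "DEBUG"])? 1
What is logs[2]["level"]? "WARNING"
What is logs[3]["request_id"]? "req_68501"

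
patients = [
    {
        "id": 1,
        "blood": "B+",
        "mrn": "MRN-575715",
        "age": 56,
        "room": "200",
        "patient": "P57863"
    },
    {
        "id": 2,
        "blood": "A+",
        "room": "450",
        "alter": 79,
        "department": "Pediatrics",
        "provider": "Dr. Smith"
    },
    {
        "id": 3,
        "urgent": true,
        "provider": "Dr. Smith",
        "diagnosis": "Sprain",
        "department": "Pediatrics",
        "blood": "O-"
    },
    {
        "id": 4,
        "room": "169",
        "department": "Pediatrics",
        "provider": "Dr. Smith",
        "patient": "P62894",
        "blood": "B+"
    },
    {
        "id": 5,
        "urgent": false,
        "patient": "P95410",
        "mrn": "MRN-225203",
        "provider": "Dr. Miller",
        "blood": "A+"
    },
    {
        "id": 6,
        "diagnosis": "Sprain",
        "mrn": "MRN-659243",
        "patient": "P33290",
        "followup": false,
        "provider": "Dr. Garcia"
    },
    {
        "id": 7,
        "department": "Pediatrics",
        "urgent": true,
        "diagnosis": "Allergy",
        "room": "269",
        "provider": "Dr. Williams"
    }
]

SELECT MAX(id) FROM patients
7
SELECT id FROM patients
[1, 2, 3, 4, 5, 6, 7]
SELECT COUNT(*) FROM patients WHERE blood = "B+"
2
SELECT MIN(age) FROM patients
56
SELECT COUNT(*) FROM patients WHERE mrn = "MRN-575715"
1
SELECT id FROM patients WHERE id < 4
[1, 2, 3]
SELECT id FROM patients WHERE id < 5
[1, 2, 3, 4]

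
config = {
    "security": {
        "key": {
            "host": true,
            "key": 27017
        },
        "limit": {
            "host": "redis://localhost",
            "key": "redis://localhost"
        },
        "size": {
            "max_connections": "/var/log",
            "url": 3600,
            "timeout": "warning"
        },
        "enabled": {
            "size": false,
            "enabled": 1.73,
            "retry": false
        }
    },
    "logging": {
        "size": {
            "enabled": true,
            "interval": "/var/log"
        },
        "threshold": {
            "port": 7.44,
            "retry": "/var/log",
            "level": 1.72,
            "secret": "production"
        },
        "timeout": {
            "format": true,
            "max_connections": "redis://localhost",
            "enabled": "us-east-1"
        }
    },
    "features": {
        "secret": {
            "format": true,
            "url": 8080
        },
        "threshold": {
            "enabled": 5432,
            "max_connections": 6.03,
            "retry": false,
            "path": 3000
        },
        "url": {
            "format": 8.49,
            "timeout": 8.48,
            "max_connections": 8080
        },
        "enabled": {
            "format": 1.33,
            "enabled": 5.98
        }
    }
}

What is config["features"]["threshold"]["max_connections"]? 6.03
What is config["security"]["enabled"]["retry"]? False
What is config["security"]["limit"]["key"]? "redis://localhost"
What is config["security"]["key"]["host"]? True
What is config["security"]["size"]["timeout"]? "warning"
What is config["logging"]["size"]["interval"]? "/var/log"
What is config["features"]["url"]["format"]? 8.49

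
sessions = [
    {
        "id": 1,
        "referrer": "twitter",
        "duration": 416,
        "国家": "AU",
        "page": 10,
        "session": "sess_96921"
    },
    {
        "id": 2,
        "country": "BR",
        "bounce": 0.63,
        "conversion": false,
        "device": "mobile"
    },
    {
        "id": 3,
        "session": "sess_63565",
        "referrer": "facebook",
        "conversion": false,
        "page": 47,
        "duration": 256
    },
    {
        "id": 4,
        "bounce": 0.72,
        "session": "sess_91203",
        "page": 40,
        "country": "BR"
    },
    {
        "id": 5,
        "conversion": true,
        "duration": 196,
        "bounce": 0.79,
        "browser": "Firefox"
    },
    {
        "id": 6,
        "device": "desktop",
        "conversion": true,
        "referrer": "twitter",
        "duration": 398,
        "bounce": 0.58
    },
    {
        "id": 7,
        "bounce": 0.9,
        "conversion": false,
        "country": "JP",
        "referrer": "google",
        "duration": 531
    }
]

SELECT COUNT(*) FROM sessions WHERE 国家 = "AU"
1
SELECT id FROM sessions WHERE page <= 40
[1, 4]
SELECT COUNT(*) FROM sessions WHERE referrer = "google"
1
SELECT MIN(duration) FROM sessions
196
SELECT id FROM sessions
[1, 2, 3, 4, 5, 6, 7]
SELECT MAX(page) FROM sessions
47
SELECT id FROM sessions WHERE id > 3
[4, 5, 6, 7]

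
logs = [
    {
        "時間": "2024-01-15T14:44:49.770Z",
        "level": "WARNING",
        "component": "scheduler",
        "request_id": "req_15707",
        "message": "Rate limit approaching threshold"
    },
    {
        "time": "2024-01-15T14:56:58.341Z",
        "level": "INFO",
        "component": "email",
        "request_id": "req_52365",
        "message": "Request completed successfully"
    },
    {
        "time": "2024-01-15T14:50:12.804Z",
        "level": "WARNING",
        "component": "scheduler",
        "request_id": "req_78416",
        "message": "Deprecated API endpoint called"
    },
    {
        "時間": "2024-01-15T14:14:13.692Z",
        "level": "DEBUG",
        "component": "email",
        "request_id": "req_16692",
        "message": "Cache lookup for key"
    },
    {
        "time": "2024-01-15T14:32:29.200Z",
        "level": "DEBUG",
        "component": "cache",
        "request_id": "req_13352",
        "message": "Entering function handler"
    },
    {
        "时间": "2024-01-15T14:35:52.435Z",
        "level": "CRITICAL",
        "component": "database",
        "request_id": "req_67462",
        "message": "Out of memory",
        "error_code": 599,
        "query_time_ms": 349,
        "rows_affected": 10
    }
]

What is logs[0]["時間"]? "2024-01-15T14:44:49.770Z"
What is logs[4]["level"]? "DEBUG"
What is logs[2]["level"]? "WARNING"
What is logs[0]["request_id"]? "req_15707"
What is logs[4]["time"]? "2024-01-15T14:32:29.200Z"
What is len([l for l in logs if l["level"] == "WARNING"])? 2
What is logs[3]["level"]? "DEBUG"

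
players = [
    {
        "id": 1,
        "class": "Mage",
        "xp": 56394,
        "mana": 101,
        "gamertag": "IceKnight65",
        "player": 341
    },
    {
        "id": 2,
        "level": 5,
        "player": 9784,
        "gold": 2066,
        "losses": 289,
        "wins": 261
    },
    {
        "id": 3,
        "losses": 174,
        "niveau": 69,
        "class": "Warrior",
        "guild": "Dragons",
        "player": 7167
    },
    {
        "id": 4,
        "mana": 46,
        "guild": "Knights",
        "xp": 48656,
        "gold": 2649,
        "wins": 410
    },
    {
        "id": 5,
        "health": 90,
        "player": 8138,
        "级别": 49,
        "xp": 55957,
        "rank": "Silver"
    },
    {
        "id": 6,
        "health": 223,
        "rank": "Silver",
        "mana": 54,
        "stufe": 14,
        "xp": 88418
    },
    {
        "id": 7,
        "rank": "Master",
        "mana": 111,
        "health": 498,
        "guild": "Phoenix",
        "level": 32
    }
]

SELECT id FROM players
[1, 2, 3, 4, 5, 6, 7]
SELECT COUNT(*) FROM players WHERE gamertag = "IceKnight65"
1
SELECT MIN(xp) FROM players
48656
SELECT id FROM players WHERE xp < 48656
[]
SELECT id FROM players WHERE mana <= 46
[4]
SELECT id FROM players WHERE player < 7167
[1]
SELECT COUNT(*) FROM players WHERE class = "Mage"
1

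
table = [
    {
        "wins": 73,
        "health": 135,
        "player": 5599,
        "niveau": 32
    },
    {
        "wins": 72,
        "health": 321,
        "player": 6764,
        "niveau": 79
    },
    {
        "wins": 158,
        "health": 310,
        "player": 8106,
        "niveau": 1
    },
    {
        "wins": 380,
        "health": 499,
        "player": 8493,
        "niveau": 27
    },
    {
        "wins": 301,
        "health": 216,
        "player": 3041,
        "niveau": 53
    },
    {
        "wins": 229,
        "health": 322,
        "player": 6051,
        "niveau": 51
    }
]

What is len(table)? 6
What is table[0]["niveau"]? 32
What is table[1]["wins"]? 72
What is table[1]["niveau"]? 79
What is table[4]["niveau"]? 53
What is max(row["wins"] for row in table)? 380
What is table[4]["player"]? 3041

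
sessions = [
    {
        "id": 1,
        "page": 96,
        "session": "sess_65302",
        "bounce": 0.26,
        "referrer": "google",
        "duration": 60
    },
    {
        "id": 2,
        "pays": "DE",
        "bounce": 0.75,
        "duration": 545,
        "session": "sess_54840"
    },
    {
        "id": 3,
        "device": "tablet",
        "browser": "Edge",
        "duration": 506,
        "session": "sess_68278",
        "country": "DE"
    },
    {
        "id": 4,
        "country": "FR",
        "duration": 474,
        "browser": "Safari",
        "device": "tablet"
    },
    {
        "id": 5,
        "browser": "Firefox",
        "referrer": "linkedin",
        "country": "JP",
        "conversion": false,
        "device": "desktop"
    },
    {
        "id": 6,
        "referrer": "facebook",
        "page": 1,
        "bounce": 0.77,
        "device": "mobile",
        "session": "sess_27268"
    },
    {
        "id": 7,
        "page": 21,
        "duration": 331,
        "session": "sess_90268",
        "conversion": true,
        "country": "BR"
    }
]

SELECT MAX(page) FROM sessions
96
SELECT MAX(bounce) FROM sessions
0.77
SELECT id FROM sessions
[1, 2, 3, 4, 5, 6, 7]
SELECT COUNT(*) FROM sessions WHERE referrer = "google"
1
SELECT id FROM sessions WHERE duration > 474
[2, 3]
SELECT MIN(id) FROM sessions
1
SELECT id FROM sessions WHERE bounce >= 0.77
[6]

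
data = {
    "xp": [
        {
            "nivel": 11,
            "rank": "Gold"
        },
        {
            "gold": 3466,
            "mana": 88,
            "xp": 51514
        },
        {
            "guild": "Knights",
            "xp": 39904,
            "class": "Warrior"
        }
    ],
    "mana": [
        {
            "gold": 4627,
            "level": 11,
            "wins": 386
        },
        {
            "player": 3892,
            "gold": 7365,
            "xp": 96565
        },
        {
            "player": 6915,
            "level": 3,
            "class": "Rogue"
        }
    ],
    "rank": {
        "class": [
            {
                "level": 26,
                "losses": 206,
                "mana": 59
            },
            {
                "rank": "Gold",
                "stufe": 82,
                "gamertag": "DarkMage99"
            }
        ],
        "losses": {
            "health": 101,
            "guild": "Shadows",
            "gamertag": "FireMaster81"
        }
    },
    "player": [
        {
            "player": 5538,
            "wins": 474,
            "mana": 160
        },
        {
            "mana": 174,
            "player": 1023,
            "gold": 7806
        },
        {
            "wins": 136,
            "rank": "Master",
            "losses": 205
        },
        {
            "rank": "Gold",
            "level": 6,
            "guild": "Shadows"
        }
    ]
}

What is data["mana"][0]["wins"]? 386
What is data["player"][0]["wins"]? 474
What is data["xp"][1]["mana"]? 88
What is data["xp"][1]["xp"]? 51514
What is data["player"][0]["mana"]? 160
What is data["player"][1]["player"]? 1023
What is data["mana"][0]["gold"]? 4627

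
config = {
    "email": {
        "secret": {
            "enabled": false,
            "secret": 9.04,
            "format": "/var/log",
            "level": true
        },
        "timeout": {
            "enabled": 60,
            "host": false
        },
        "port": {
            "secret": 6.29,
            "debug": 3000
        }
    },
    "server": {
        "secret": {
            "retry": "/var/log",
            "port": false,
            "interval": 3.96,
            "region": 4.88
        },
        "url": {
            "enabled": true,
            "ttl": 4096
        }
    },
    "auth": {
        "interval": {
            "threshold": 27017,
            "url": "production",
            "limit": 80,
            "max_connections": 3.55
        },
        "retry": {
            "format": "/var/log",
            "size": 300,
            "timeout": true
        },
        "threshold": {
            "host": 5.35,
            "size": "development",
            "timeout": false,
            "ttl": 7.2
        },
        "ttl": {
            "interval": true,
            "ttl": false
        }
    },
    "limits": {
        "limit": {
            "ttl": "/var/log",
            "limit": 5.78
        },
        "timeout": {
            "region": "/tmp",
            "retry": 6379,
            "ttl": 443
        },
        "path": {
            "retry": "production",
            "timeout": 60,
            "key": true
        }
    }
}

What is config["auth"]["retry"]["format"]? "/var/log"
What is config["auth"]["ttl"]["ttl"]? False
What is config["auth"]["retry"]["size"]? 300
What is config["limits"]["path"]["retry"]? "production"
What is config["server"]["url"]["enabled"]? True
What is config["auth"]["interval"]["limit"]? 80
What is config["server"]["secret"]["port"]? False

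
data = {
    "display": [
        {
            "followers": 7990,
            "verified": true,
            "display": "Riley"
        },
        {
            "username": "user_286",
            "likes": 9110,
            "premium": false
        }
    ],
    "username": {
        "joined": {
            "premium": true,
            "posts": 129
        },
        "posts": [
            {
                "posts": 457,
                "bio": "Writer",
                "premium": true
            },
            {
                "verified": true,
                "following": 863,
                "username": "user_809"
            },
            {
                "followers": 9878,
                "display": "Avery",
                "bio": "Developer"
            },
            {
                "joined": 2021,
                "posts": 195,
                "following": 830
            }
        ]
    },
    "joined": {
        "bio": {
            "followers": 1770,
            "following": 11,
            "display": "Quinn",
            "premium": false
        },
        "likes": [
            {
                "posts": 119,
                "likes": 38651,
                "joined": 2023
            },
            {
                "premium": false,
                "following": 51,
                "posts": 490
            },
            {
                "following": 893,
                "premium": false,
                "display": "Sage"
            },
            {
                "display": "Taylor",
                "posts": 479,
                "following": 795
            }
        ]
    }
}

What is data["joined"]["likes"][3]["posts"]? 479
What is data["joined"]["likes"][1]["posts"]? 490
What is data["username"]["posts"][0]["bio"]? "Writer"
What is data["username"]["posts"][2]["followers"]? 9878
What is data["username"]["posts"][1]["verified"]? True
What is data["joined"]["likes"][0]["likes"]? 38651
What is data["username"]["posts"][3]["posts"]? 195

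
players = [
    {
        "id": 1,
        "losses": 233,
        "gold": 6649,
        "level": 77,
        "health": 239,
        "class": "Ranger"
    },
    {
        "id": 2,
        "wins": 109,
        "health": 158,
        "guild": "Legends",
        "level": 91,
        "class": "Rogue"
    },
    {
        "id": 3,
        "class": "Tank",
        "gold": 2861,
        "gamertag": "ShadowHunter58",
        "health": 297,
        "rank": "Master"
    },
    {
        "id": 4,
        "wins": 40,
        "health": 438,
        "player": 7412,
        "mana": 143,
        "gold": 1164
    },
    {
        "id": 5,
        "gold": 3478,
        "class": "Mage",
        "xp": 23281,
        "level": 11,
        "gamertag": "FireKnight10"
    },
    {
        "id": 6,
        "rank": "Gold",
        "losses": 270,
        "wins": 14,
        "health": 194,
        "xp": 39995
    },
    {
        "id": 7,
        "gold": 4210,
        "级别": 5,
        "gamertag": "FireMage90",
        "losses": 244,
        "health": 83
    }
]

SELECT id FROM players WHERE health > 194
[1, 3, 4]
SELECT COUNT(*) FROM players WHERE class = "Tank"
1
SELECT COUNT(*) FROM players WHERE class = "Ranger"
1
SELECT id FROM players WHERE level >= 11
[1, 2, 5]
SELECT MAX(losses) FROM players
270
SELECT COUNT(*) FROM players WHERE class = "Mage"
1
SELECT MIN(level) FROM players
11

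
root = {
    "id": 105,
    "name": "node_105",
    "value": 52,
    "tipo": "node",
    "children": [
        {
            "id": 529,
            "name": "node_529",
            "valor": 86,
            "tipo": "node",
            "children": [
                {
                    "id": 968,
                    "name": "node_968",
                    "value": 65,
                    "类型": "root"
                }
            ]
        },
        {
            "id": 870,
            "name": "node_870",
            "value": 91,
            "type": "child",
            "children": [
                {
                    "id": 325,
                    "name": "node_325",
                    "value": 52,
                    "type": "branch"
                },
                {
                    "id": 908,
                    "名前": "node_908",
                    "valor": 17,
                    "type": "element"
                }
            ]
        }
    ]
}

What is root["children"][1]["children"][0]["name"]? "node_325"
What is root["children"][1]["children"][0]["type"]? "branch"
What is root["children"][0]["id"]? 529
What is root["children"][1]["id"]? 870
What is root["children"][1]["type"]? "child"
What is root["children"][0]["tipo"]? "node"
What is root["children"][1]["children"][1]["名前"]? "node_908"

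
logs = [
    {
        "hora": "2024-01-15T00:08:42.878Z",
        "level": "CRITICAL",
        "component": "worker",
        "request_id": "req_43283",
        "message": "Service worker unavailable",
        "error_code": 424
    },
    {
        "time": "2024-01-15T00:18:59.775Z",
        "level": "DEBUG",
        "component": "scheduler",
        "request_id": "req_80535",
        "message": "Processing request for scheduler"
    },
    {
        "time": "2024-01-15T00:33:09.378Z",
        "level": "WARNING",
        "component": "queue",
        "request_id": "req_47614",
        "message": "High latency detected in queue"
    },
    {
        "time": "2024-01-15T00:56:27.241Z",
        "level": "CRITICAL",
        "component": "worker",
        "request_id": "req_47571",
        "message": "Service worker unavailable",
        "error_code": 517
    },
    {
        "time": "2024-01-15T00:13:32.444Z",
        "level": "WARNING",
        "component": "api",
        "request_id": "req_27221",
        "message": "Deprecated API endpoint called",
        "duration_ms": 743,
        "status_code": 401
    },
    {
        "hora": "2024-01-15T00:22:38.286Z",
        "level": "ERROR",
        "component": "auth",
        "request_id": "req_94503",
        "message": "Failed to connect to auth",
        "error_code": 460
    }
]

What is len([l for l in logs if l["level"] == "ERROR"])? 1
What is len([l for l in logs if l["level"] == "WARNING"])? 2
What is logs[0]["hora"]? "2024-01-15T00:08:42.878Z"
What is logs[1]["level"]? "DEBUG"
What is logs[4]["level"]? "WARNING"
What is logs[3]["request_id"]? "req_47571"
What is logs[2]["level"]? "WARNING"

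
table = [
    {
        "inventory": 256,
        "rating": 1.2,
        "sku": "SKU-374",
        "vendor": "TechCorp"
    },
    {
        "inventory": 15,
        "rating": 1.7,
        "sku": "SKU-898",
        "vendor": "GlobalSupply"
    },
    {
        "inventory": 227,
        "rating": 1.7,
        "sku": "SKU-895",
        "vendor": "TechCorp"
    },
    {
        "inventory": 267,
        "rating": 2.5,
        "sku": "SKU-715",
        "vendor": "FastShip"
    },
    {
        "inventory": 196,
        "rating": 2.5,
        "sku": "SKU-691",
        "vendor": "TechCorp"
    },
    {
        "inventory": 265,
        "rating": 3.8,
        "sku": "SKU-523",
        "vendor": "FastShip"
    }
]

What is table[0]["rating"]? 1.2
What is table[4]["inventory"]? 196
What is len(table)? 6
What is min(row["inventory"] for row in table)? 15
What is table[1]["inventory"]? 15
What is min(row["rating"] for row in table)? 1.2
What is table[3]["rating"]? 2.5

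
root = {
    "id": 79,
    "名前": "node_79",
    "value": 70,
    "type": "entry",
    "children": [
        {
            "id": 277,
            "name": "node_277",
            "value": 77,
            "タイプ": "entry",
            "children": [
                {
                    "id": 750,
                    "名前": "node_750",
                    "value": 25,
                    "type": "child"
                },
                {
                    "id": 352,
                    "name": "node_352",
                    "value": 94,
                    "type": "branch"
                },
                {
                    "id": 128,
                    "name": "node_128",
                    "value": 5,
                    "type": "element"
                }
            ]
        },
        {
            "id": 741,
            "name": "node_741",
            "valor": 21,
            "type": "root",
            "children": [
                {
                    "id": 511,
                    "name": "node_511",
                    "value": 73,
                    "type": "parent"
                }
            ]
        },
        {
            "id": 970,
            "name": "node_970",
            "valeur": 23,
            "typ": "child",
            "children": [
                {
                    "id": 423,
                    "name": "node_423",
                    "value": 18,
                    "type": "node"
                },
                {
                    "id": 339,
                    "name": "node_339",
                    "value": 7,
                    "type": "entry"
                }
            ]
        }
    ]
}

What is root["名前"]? "node_79"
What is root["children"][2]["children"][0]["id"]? 423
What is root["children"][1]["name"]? "node_741"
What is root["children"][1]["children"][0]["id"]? 511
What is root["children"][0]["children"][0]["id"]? 750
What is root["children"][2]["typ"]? "child"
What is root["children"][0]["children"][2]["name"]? "node_128"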